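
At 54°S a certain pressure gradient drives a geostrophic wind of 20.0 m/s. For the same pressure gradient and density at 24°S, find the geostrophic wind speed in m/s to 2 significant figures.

With the same pressure gradient and density, V_g ∝ 1/f ∝ 1/sin φ.
V₂ = V₁ · sin φ₁ / sin φ₂ = 20.0 × sin 54° / sin 24°
V₂ = 20.0 × 0.8090/0.4067 = 40 m/s

40 m/s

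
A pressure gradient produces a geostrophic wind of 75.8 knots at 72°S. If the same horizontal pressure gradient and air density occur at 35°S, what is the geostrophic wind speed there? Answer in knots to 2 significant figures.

With the same pressure gradient and density, V_g ∝ 1/f ∝ 1/sin φ.
V₂ = V₁ · sin φ₁ / sin φ₂ = 75.8 × sin 72° / sin 35°
V₂ = 75.8 × 0.9511/0.5736 = 130 knots

130 knots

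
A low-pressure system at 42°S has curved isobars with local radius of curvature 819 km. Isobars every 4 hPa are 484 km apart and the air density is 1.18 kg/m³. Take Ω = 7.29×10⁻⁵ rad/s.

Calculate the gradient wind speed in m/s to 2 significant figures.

Coriolis parameter at 42°S:
f = 2Ω sin φ = 2 × 7.29×10⁻⁵ × sin 42° = 9.76×10⁻⁵ s⁻¹
Pressure gradient: |∂P/∂n| = 400 Pa / 484000 m = 8.26×10⁻⁴ Pa/m
Geostrophic speed: V_g = |∂P/∂n|/(fρ) = 8.26×10⁻⁴/(9.76×10⁻⁵ × 1.18) = 7.18 m/s
Around a low, centrifugal force acts outward with Coriolis, so pressure-gradient force balances both:
(1/ρ)|∂P/∂n| = fV + V²/R  →  V² + fR·V − fR·V_g = 0
With fR = 9.76×10⁻⁵ × 819×10³ m = 79.9 m/s:
V = [−fR + √((fR)² + 4 fR V_g)]/2 = [−79.9 + √(79.9² + 4×79.9×7.18)]/2 = 6.63 m/s
Subgeostrophic (V < V_g = 7.18 m/s), as expected around a low.

6.6 m/s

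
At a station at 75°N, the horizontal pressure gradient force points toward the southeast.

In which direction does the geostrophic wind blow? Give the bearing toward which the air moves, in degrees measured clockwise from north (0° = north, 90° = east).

225°

The pressure-gradient force points toward the southeast (bearing 135°).
Geostrophic balance: in the Northern Hemisphere the Coriolis force deflects motion to the right, so the geostrophic wind blows 90° to the right of the pressure-gradient force (low pressure on the left).
Rotating 135° by 90° clockwise gives 225° — the wind blows toward the southwest.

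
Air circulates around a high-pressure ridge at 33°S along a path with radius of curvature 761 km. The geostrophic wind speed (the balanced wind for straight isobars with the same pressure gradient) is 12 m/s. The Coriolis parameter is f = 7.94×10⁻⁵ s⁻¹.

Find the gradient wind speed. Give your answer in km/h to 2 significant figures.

Around a high, pressure-gradient force acts outward with centrifugal, so Coriolis balances both:
fV = (1/ρ)|∂P/∂n| + V²/R  →  V² − fR·V + fR·V_g = 0
With fR = 7.94×10⁻⁵ × 761×10³ m = 60.4 m/s:
V = [fR − √((fR)² − 4 fR V_g)]/2 = [60.4 − √(60.4² − 4×60.4×12)]/2 = 16.5 m/s
Supergeostrophic (V > V_g = 12 m/s), as expected around a high.
Converting: 16.5 m/s × 3.6 = 59 km/h

59 km/h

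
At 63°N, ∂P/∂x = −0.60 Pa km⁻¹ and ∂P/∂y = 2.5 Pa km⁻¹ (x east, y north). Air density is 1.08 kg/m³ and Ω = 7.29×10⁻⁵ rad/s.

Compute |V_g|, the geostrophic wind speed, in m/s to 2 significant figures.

Coriolis parameter at 63°N:
f = 2Ω sin φ = 2 × 7.29×10⁻⁵ × sin 63° = 1.30×10⁻⁴ s⁻¹
Component geostrophic relations (x east, y north):
u_g = −(1/(fρ)) ∂P/∂y,  v_g = (1/(fρ)) ∂P/∂x
u_g = −(2.5×10⁻³)/(1.30×10⁻⁴ × 1.08) = −17.8 m/s;  v_g = (−0.60×10⁻³)/(1.30×10⁻⁴ × 1.08) = −4.28 m/s
|V_g| = √(u_g² + v_g²) = 18.3 m/s

18 m/s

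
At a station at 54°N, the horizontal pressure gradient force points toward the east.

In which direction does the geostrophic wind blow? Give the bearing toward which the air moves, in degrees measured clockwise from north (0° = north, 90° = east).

The pressure-gradient force points toward the east (bearing 090°).
Geostrophic balance: in the Northern Hemisphere the Coriolis force deflects motion to the right, so the geostrophic wind blows 90° to the right of the pressure-gradient force (low pressure on the left).
Rotating 090° by 90° clockwise gives 180° — the wind blows toward the south.

180°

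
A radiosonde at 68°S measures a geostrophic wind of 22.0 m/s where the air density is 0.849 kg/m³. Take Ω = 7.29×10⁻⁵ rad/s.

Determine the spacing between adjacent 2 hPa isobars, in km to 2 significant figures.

Coriolis parameter at 68°S:
f = 2Ω sin φ = 2 × 7.29×10⁻⁵ × sin 68° = 1.35×10⁻⁴ s⁻¹
Geostrophic balance rearranged: |∂P/∂n| = f ρ V_g
|∂P/∂n| = 1.35×10⁻⁴ × 0.849 × 22.0 = 2.52×10⁻³ Pa/m
Isobar spacing: Δn = ΔP/|∂P/∂n| = 200 Pa / 2.52×10⁻³ Pa/m = 79209 m ≈ 79 km

79 km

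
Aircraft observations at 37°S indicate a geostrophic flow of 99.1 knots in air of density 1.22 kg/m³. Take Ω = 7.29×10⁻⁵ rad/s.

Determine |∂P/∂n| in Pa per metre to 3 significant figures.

Coriolis parameter at 37°S:
f = 2Ω sin φ = 2 × 7.29×10⁻⁵ × sin 37° = 8.77×10⁻⁵ s⁻¹
Wind speed in SI: 99.1 knots = 51.0 m/s
Geostrophic balance rearranged: |∂P/∂n| = f ρ V_g
|∂P/∂n| = 8.77×10⁻⁵ × 1.22 × 51.0 = 5.46×10⁻³ Pa/m

5.46×10⁻³ Pa/m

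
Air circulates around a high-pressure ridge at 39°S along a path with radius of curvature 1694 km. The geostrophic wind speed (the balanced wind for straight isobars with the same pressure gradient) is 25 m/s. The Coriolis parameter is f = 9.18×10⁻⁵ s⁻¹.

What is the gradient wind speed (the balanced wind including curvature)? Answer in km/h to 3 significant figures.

Around a high, pressure-gradient force acts outward with centrifugal, so Coriolis balances both:
fV = (1/ρ)|∂P/∂n| + V²/R  →  V² − fR·V + fR·V_g = 0
With fR = 9.18×10⁻⁵ × 1694×10³ m = 156 m/s:
V = [fR − √((fR)² − 4 fR V_g)]/2 = [156 − √(156² − 4×156×25)]/2 = 31.3 m/s
Supergeostrophic (V > V_g = 25 m/s), as expected around a high.
Converting: 31.3 m/s × 3.6 = 113 km/h

113 km/h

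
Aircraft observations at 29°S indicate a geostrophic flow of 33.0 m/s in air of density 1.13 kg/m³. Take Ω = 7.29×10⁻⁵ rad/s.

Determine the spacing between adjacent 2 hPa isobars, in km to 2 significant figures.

76 km

Coriolis parameter at 29°S:
f = 2Ω sin φ = 2 × 7.29×10⁻⁵ × sin 29° = 7.07×10⁻⁵ s⁻¹
Geostrophic balance rearranged: |∂P/∂n| = f ρ V_g
|∂P/∂n| = 7.07×10⁻⁵ × 1.13 × 33.0 = 2.64×10⁻³ Pa/m
Isobar spacing: Δn = ΔP/|∂P/∂n| = 200 Pa / 2.64×10⁻³ Pa/m = 75877 m ≈ 76 km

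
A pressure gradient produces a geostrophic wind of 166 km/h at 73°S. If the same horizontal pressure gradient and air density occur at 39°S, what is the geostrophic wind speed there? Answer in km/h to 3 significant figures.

252 km/h

With the same pressure gradient and density, V_g ∝ 1/f ∝ 1/sin φ.
V₂ = V₁ · sin φ₁ / sin φ₂ = 166 × sin 73° / sin 39°
V₂ = 166 × 0.9563/0.6293 = 252 km/h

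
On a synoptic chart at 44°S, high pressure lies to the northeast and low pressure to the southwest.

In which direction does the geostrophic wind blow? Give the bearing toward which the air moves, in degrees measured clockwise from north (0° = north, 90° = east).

135°

The pressure-gradient force points toward the southwest (bearing 225°).
Geostrophic balance: in the Southern Hemisphere the Coriolis force deflects motion to the left, so the geostrophic wind blows 90° to the left of the pressure-gradient force (low pressure on the right).
Rotating 225° by 90° counterclockwise gives 135° — the wind blows toward the southeast.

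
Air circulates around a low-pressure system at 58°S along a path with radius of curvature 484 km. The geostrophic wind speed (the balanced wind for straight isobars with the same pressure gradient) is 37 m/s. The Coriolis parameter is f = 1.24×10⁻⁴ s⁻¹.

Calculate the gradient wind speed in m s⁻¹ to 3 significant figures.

25.9 m s⁻¹

Around a low, centrifugal force acts outward with Coriolis, so pressure-gradient force balances both:
(1/ρ)|∂P/∂n| = fV + V²/R  →  V² + fR·V − fR·V_g = 0
With fR = 1.24×10⁻⁴ × 484×10³ m = 60.0 m/s:
V = [−fR + √((fR)² + 4 fR V_g)]/2 = [−60.0 + √(60.0² + 4×60.0×37)]/2 = 25.9 m/s
Subgeostrophic (V < V_g = 37 m/s), as expected around a low.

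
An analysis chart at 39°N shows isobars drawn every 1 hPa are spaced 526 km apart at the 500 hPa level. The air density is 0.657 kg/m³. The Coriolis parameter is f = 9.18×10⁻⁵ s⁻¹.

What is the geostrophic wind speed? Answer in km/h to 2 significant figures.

11 km/h

Pressure gradient: |∂P/∂n| = 100 Pa / 526000 m = 1.90×10⁻⁴ Pa/m
Geostrophic balance (pressure-gradient force = Coriolis force):
V_g = (1/(fρ)) |∂P/∂n| = 1.90×10⁻⁴ / (9.18×10⁻⁵ × 0.657) = 3.15 m/s
Converting: 3.15 m/s × 3.6 = 11 km/h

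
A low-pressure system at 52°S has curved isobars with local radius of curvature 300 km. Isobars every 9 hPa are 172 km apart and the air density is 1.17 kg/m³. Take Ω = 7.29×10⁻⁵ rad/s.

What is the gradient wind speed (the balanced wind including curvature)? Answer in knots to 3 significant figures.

Coriolis parameter at 52°S:
f = 2Ω sin φ = 2 × 7.29×10⁻⁵ × sin 52° = 1.15×10⁻⁴ s⁻¹
Pressure gradient: |∂P/∂n| = 900 Pa / 172000 m = 5.23×10⁻³ Pa/m
Geostrophic speed: V_g = |∂P/∂n|/(fρ) = 5.23×10⁻³/(1.15×10⁻⁴ × 1.17) = 38.9 m/s
Around a low, centrifugal force acts outward with Coriolis, so pressure-gradient force balances both:
(1/ρ)|∂P/∂n| = fV + V²/R  →  V² + fR·V − fR·V_g = 0
With fR = 1.15×10⁻⁴ × 300×10³ m = 34.5 m/s:
V = [−fR + √((fR)² + 4 fR V_g)]/2 = [−34.5 + √(34.5² + 4×34.5×38.9)]/2 = 23.2 m/s
Subgeostrophic (V < V_g = 38.9 m/s), as expected around a low.
Converting: 23.2 m/s × 1.944 = 45.2 knots

45.2 knots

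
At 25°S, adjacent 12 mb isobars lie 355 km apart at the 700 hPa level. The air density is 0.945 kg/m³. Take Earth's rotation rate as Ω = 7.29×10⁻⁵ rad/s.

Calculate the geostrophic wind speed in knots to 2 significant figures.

110 knots

Coriolis parameter at 25°S:
f = 2Ω sin φ = 2 × 7.29×10⁻⁵ × sin 25° = 6.16×10⁻⁵ s⁻¹
Pressure gradient: |∂P/∂n| = 1200 Pa / 355000 m = 3.38×10⁻³ Pa/m
Geostrophic balance (pressure-gradient force = Coriolis force):
V_g = (1/(fρ)) |∂P/∂n| = 3.38×10⁻³ / (6.16×10⁻⁵ × 0.945) = 58.1 m/s
Converting: 58.1 m/s × 1.944 = 110 knots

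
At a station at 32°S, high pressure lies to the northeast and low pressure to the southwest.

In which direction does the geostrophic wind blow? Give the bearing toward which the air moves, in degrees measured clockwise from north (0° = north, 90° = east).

135°

The pressure-gradient force points toward the southwest (bearing 225°).
Geostrophic balance: in the Southern Hemisphere the Coriolis force deflects motion to the left, so the geostrophic wind blows 90° to the left of the pressure-gradient force (low pressure on the right).
Rotating 225° by 90° counterclockwise gives 135° — the wind blows toward the southeast.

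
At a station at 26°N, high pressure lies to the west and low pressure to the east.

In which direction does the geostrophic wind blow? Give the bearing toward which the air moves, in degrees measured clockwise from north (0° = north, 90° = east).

180°

The pressure-gradient force points toward the east (bearing 090°).
Geostrophic balance: in the Northern Hemisphere the Coriolis force deflects motion to the right, so the geostrophic wind blows 90° to the right of the pressure-gradient force (low pressure on the left).
Rotating 090° by 90° clockwise gives 180° — the wind blows toward the south.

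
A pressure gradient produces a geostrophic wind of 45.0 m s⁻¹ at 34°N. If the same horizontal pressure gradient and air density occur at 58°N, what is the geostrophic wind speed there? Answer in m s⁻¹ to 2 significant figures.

With the same pressure gradient and density, V_g ∝ 1/f ∝ 1/sin φ.
V₂ = V₁ · sin φ₁ / sin φ₂ = 45.0 × sin 34° / sin 58°
V₂ = 45.0 × 0.5592/0.8480 = 30 m s⁻¹

30 m s⁻¹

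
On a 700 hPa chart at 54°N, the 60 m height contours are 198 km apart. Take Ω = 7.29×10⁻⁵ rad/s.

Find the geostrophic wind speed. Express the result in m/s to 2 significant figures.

Coriolis parameter at 54°N:
f = 2Ω sin φ = 2 × 7.29×10⁻⁵ × sin 54° = 1.18×10⁻⁴ s⁻¹
Height gradient: |∂Z/∂n| = 60 m / 198000 m = 3.03×10⁻⁴
On a pressure surface, geostrophic balance gives V_g = (g/f)|∂Z/∂n|:
V_g = 9.81 × 3.03×10⁻⁴ / 1.18×10⁻⁴ = 25.2 m/s

25 m/s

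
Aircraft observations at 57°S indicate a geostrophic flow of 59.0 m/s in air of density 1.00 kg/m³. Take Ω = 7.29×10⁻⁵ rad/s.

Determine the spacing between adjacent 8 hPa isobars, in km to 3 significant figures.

111 km

Coriolis parameter at 57°S:
f = 2Ω sin φ = 2 × 7.29×10⁻⁵ × sin 57° = 1.22×10⁻⁴ s⁻¹
Geostrophic balance rearranged: |∂P/∂n| = f ρ V_g
|∂P/∂n| = 1.22×10⁻⁴ × 1.00 × 59.0 = 7.21×10⁻³ Pa/m
Isobar spacing: Δn = ΔP/|∂P/∂n| = 800 Pa / 7.21×10⁻³ Pa/m = 110889 m ≈ 111 km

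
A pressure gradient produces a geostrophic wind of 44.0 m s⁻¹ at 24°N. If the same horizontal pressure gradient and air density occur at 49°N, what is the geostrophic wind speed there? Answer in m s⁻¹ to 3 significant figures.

23.7 m s⁻¹

With the same pressure gradient and density, V_g ∝ 1/f ∝ 1/sin φ.
V₂ = V₁ · sin φ₁ / sin φ₂ = 44.0 × sin 24° / sin 49°
V₂ = 44.0 × 0.4067/0.7547 = 23.7 m s⁻¹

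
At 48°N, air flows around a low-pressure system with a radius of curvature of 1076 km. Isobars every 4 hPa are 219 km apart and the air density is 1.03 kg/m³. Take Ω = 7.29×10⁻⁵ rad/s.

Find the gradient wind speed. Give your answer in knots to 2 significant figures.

Coriolis parameter at 48°N:
f = 2Ω sin φ = 2 × 7.29×10⁻⁵ × sin 48° = 1.08×10⁻⁴ s⁻¹
Pressure gradient: |∂P/∂n| = 400 Pa / 219000 m = 1.83×10⁻³ Pa/m
Geostrophic speed: V_g = |∂P/∂n|/(fρ) = 1.83×10⁻³/(1.08×10⁻⁴ × 1.03) = 16.4 m/s
Around a low, centrifugal force acts outward with Coriolis, so pressure-gradient force balances both:
(1/ρ)|∂P/∂n| = fV + V²/R  →  V² + fR·V − fR·V_g = 0
With fR = 1.08×10⁻⁴ × 1076×10³ m = 117 m/s:
V = [−fR + √((fR)² + 4 fR V_g)]/2 = [−117 + √(117² + 4×117×16.4)]/2 = 14.6 m/s
Subgeostrophic (V < V_g = 16.4 m/s), as expected around a low.
Converting: 14.6 m/s × 1.944 = 28 knots

28 knots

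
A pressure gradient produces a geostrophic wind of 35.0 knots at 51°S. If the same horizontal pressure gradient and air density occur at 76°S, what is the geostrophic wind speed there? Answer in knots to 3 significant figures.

With the same pressure gradient and density, V_g ∝ 1/f ∝ 1/sin φ.
V₂ = V₁ · sin φ₁ / sin φ₂ = 35.0 × sin 51° / sin 76°
V₂ = 35.0 × 0.7771/0.9703 = 28.0 knots

28.0 knots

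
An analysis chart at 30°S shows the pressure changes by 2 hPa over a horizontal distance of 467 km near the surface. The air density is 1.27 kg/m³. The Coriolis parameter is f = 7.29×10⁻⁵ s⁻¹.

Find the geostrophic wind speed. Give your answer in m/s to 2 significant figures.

Pressure gradient: |∂P/∂n| = 200 Pa / 467000 m = 4.28×10⁻⁴ Pa/m
Geostrophic balance (pressure-gradient force = Coriolis force):
V_g = (1/(fρ)) |∂P/∂n| = 4.28×10⁻⁴ / (7.29×10⁻⁵ × 1.27) = 4.63 m/s

4.6 m/s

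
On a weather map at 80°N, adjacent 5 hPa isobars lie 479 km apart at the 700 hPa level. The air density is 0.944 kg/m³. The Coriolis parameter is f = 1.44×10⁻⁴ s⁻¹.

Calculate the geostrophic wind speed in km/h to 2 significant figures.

Pressure gradient: |∂P/∂n| = 500 Pa / 479000 m = 1.04×10⁻³ Pa/m
Geostrophic balance (pressure-gradient force = Coriolis force):
V_g = (1/(fρ)) |∂P/∂n| = 1.04×10⁻³ / (1.44×10⁻⁴ × 0.944) = 7.68 m/s
Converting: 7.68 m/s × 3.6 = 28 km/h

28 km/h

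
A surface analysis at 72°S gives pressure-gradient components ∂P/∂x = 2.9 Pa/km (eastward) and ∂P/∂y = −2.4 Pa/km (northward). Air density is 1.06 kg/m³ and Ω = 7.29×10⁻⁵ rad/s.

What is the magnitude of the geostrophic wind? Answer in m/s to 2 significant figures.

26 m/s

Coriolis parameter at 72°S:
f = 2Ω sin φ = 2 × 7.29×10⁻⁵ × sin 72° = 1.39×10⁻⁴ s⁻¹
In the Southern Hemisphere f is negative: f = −1.39×10⁻⁴ s⁻¹.
Component geostrophic relations (x east, y north):
u_g = −(1/(fρ)) ∂P/∂y,  v_g = (1/(fρ)) ∂P/∂x
u_g = −(−2.4×10⁻³)/(−1.39×10⁻⁴ × 1.06) = −16.3 m/s;  v_g = (2.9×10⁻³)/(−1.39×10⁻⁴ × 1.06) = −19.7 m/s
|V_g| = √(u_g² + v_g²) = 25.6 m/s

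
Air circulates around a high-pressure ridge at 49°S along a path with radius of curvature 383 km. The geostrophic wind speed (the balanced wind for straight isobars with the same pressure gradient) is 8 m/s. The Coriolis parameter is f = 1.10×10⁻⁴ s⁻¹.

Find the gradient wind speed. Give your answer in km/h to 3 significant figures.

Around a high, pressure-gradient force acts outward with centrifugal, so Coriolis balances both:
fV = (1/ρ)|∂P/∂n| + V²/R  →  V² − fR·V + fR·V_g = 0
With fR = 1.10×10⁻⁴ × 383×10³ m = 42.1 m/s:
V = [fR − √((fR)² − 4 fR V_g)]/2 = [42.1 − √(42.1² − 4×42.1×8)]/2 = 10.7 m/s
Supergeostrophic (V > V_g = 8 m/s), as expected around a high.
Converting: 10.7 m/s × 3.6 = 38.6 km/h

38.6 km/h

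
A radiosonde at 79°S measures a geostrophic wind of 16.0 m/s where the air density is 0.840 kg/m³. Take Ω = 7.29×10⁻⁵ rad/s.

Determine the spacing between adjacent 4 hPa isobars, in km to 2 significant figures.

Coriolis parameter at 79°S:
f = 2Ω sin φ = 2 × 7.29×10⁻⁵ × sin 79° = 1.43×10⁻⁴ s⁻¹
Geostrophic balance rearranged: |∂P/∂n| = f ρ V_g
|∂P/∂n| = 1.43×10⁻⁴ × 0.840 × 16.0 = 1.92×10⁻³ Pa/m
Isobar spacing: Δn = ΔP/|∂P/∂n| = 400 Pa / 1.92×10⁻³ Pa/m = 207949 m ≈ 210 km

210 km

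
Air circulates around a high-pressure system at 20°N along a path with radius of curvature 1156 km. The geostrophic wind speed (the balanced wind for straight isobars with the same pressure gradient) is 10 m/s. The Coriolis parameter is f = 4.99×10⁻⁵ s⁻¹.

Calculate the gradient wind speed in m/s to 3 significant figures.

Around a high, pressure-gradient force acts outward with centrifugal, so Coriolis balances both:
fV = (1/ρ)|∂P/∂n| + V²/R  →  V² − fR·V + fR·V_g = 0
With fR = 4.99×10⁻⁵ × 1156×10³ m = 57.7 m/s:
V = [fR − √((fR)² − 4 fR V_g)]/2 = [57.7 − √(57.7² − 4×57.7×10)]/2 = 12.9 m/s
Supergeostrophic (V > V_g = 10 m/s), as expected around a high.

12.9 m/s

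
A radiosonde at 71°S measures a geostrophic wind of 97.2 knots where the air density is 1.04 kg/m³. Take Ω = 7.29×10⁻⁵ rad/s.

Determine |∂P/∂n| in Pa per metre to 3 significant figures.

Coriolis parameter at 71°S:
f = 2Ω sin φ = 2 × 7.29×10⁻⁵ × sin 71° = 1.38×10⁻⁴ s⁻¹
Wind speed in SI: 97.2 knots = 50.0 m/s
Geostrophic balance rearranged: |∂P/∂n| = f ρ V_g
|∂P/∂n| = 1.38×10⁻⁴ × 1.04 × 50.0 = 7.17×10⁻³ Pa/m

7.17×10⁻³ Pa/m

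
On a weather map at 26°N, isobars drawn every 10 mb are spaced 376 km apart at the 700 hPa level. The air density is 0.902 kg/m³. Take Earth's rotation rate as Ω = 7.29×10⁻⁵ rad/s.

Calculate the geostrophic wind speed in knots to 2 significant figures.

Coriolis parameter at 26°N:
f = 2Ω sin φ = 2 × 7.29×10⁻⁵ × sin 26° = 6.39×10⁻⁵ s⁻¹
Pressure gradient: |∂P/∂n| = 1000 Pa / 376000 m = 2.66×10⁻³ Pa/m
Geostrophic balance (pressure-gradient force = Coriolis force):
V_g = (1/(fρ)) |∂P/∂n| = 2.66×10⁻³ / (6.39×10⁻⁵ × 0.902) = 46.1 m/s
Converting: 46.1 m/s × 1.944 = 90 knots

90 knots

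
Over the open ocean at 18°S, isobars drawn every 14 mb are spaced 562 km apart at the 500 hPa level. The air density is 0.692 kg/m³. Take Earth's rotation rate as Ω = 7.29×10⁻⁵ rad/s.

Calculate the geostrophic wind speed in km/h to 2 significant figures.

Coriolis parameter at 18°S:
f = 2Ω sin φ = 2 × 7.29×10⁻⁵ × sin 18° = 4.51×10⁻⁵ s⁻¹
Pressure gradient: |∂P/∂n| = 1400 Pa / 562000 m = 2.49×10⁻³ Pa/m
Geostrophic balance (pressure-gradient force = Coriolis force):
V_g = (1/(fρ)) |∂P/∂n| = 2.49×10⁻³ / (4.51×10⁻⁵ × 0.692) = 79.9 m/s
Converting: 79.9 m/s × 3.6 = 290 km/h

290 km/h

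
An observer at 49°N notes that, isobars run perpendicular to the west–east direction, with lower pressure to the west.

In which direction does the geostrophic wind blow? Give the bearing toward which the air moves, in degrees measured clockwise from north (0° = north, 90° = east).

000°

The pressure-gradient force points toward the west (bearing 270°).
Geostrophic balance: in the Northern Hemisphere the Coriolis force deflects motion to the right, so the geostrophic wind blows 90° to the right of the pressure-gradient force (low pressure on the left).
Rotating 270° by 90° clockwise gives 000° — the wind blows toward the north.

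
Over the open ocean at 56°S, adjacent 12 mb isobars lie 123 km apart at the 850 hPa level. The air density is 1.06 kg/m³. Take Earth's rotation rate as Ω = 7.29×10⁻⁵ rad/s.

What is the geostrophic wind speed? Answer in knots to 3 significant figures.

Coriolis parameter at 56°S:
f = 2Ω sin φ = 2 × 7.29×10⁻⁵ × sin 56° = 1.21×10⁻⁴ s⁻¹
Pressure gradient: |∂P/∂n| = 1200 Pa / 123000 m = 9.76×10⁻³ Pa/m
Geostrophic balance (pressure-gradient force = Coriolis force):
V_g = (1/(fρ)) |∂P/∂n| = 9.76×10⁻³ / (1.21×10⁻⁴ × 1.06) = 76.1 m/s
Converting: 76.1 m/s × 1.944 = 148 knots

148 knots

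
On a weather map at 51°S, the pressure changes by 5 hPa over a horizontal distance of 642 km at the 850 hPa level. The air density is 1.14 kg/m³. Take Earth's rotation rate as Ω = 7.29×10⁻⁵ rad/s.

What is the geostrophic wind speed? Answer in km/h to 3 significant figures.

Coriolis parameter at 51°S:
f = 2Ω sin φ = 2 × 7.29×10⁻⁵ × sin 51° = 1.13×10⁻⁴ s⁻¹
Pressure gradient: |∂P/∂n| = 500 Pa / 642000 m = 7.79×10⁻⁴ Pa/m
Geostrophic balance (pressure-gradient force = Coriolis force):
V_g = (1/(fρ)) |∂P/∂n| = 7.79×10⁻⁴ / (1.13×10⁻⁴ × 1.14) = 6.03 m/s
Converting: 6.03 m/s × 3.6 = 21.7 km/h

21.7 km/h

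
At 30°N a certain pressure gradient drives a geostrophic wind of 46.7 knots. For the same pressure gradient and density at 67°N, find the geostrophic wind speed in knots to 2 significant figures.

25 knots

With the same pressure gradient and density, V_g ∝ 1/f ∝ 1/sin φ.
V₂ = V₁ · sin φ₁ / sin φ₂ = 46.7 × sin 30° / sin 67°
V₂ = 46.7 × 0.5000/0.9205 = 25 knots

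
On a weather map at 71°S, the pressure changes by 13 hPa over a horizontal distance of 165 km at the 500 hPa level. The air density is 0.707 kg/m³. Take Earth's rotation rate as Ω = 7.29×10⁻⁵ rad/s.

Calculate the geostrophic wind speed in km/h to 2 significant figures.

Coriolis parameter at 71°S:
f = 2Ω sin φ = 2 × 7.29×10⁻⁵ × sin 71° = 1.38×10⁻⁴ s⁻¹
Pressure gradient: |∂P/∂n| = 1300 Pa / 165000 m = 7.88×10⁻³ Pa/m
Geostrophic balance (pressure-gradient force = Coriolis force):
V_g = (1/(fρ)) |∂P/∂n| = 7.88×10⁻³ / (1.38×10⁻⁴ × 0.707) = 80.8 m/s
Converting: 80.8 m/s × 3.6 = 290 km/h

290 km/h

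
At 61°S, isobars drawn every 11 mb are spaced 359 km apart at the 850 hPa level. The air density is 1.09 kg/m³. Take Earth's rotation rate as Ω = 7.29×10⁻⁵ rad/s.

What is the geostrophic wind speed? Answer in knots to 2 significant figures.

43 knots

Coriolis parameter at 61°S:
f = 2Ω sin φ = 2 × 7.29×10⁻⁵ × sin 61° = 1.28×10⁻⁴ s⁻¹
Pressure gradient: |∂P/∂n| = 1100 Pa / 359000 m = 3.06×10⁻³ Pa/m
Geostrophic balance (pressure-gradient force = Coriolis force):
V_g = (1/(fρ)) |∂P/∂n| = 3.06×10⁻³ / (1.28×10⁻⁴ × 1.09) = 22.0 m/s
Converting: 22.0 m/s × 1.944 = 43 knots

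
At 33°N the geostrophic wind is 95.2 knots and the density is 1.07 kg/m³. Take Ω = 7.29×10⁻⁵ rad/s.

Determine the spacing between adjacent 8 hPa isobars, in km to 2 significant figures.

Coriolis parameter at 33°N:
f = 2Ω sin φ = 2 × 7.29×10⁻⁵ × sin 33° = 7.94×10⁻⁵ s⁻¹
Wind speed in SI: 95.2 knots = 49.0 m/s
Geostrophic balance rearranged: |∂P/∂n| = f ρ V_g
|∂P/∂n| = 7.94×10⁻⁵ × 1.07 × 49.0 = 4.16×10⁻³ Pa/m
Isobar spacing: Δn = ΔP/|∂P/∂n| = 800 Pa / 4.16×10⁻³ Pa/m = 192249 m ≈ 190 km

190 km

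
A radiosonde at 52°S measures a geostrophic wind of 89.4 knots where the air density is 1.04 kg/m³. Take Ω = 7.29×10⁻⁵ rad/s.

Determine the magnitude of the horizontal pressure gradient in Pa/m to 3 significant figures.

5.50×10⁻³ Pa/m

Coriolis parameter at 52°S:
f = 2Ω sin φ = 2 × 7.29×10⁻⁵ × sin 52° = 1.15×10⁻⁴ s⁻¹
Wind speed in SI: 89.4 knots = 46.0 m/s
Geostrophic balance rearranged: |∂P/∂n| = f ρ V_g
|∂P/∂n| = 1.15×10⁻⁴ × 1.04 × 46.0 = 5.50×10⁻³ Pa/m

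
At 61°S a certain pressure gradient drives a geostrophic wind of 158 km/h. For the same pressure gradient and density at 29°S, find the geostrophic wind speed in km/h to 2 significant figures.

290 km/h

With the same pressure gradient and density, V_g ∝ 1/f ∝ 1/sin φ.
V₂ = V₁ · sin φ₁ / sin φ₂ = 158 × sin 61° / sin 29°
V₂ = 158 × 0.8746/0.4848 = 290 km/h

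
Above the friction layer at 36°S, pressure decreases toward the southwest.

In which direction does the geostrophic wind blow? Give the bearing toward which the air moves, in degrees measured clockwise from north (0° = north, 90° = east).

135°

The pressure-gradient force points toward the southwest (bearing 225°).
Geostrophic balance: in the Southern Hemisphere the Coriolis force deflects motion to the left, so the geostrophic wind blows 90° to the left of the pressure-gradient force (low pressure on the right).
Rotating 225° by 90° counterclockwise gives 135° — the wind blows toward the southeast.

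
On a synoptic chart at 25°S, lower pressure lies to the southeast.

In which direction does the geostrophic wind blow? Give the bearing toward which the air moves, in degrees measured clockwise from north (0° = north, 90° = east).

The pressure-gradient force points toward the southeast (bearing 135°).
Geostrophic balance: in the Southern Hemisphere the Coriolis force deflects motion to the left, so the geostrophic wind blows 90° to the left of the pressure-gradient force (low pressure on the right).
Rotating 135° by 90° counterclockwise gives 045° — the wind blows toward the northeast.

045°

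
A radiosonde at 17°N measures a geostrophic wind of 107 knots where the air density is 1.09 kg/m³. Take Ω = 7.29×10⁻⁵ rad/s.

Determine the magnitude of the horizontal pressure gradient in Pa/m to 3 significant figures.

Coriolis parameter at 17°N:
f = 2Ω sin φ = 2 × 7.29×10⁻⁵ × sin 17° = 4.26×10⁻⁵ s⁻¹
Wind speed in SI: 107 knots = 55.0 m/s
Geostrophic balance rearranged: |∂P/∂n| = f ρ V_g
|∂P/∂n| = 4.26×10⁻⁵ × 1.09 × 55.0 = 2.56×10⁻³ Pa/m

2.56×10⁻³ Pa/m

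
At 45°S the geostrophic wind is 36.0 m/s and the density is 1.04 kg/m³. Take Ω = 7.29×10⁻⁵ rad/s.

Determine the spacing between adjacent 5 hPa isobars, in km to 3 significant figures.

Coriolis parameter at 45°S:
f = 2Ω sin φ = 2 × 7.29×10⁻⁵ × sin 45° = 1.03×10⁻⁴ s⁻¹
Geostrophic balance rearranged: |∂P/∂n| = f ρ V_g
|∂P/∂n| = 1.03×10⁻⁴ × 1.04 × 36.0 = 3.86×10⁻³ Pa/m
Isobar spacing: Δn = ΔP/|∂P/∂n| = 500 Pa / 3.86×10⁻³ Pa/m = 129536 m ≈ 130 km

130 km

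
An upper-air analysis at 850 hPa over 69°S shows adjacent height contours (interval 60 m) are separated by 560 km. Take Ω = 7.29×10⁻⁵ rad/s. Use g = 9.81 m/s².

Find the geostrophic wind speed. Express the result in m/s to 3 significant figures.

Coriolis parameter at 69°S:
f = 2Ω sin φ = 2 × 7.29×10⁻⁵ × sin 69° = 1.36×10⁻⁴ s⁻¹
Height gradient: |∂Z/∂n| = 60 m / 560000 m = 1.07×10⁻⁴
On a pressure surface, geostrophic balance gives V_g = (g/f)|∂Z/∂n|:
V_g = 9.81 × 1.07×10⁻⁴ / 1.36×10⁻⁴ = 7.72 m/s

7.72 m/s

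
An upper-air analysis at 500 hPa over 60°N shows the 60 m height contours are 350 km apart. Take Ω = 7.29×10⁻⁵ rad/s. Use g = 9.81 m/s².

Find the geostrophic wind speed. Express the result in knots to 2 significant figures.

Coriolis parameter at 60°N:
f = 2Ω sin φ = 2 × 7.29×10⁻⁵ × sin 60° = 1.26×10⁻⁴ s⁻¹
Height gradient: |∂Z/∂n| = 60 m / 350000 m = 1.71×10⁻⁴
On a pressure surface, geostrophic balance gives V_g = (g/f)|∂Z/∂n|:
V_g = 9.81 × 1.71×10⁻⁴ / 1.26×10⁻⁴ = 13.3 m/s
Converting: 13.3 m/s × 1.944 = 26 knots

26 knots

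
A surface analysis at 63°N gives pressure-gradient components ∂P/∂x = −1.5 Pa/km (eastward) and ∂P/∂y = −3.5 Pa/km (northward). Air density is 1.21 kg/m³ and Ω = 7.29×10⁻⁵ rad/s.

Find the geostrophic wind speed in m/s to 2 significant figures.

24 m/s

Coriolis parameter at 63°N:
f = 2Ω sin φ = 2 × 7.29×10⁻⁵ × sin 63° = 1.30×10⁻⁴ s⁻¹
Component geostrophic relations (x east, y north):
u_g = −(1/(fρ)) ∂P/∂y,  v_g = (1/(fρ)) ∂P/∂x
u_g = −(−3.5×10⁻³)/(1.30×10⁻⁴ × 1.21) = 22.3 m/s;  v_g = (−1.5×10⁻³)/(1.30×10⁻⁴ × 1.21) = −9.54 m/s
|V_g| = √(u_g² + v_g²) = 24.2 m/s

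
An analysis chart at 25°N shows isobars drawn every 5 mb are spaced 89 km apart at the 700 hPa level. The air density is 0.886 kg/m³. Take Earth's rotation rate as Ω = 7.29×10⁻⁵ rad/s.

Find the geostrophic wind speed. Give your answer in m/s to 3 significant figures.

Coriolis parameter at 25°N:
f = 2Ω sin φ = 2 × 7.29×10⁻⁵ × sin 25° = 6.16×10⁻⁵ s⁻¹
Pressure gradient: |∂P/∂n| = 500 Pa / 89000 m = 5.62×10⁻³ Pa/m
Geostrophic balance (pressure-gradient force = Coriolis force):
V_g = (1/(fρ)) |∂P/∂n| = 5.62×10⁻³ / (6.16×10⁻⁵ × 0.886) = 103 m/s

103 m/s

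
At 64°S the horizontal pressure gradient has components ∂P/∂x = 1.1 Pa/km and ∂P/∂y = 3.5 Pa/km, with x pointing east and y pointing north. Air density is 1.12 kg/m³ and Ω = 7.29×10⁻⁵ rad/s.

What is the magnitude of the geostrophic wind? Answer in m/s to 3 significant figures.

25.0 m/s

Coriolis parameter at 64°S:
f = 2Ω sin φ = 2 × 7.29×10⁻⁵ × sin 64° = 1.31×10⁻⁴ s⁻¹
In the Southern Hemisphere f is negative: f = −1.31×10⁻⁴ s⁻¹.
Component geostrophic relations (x east, y north):
u_g = −(1/(fρ)) ∂P/∂y,  v_g = (1/(fρ)) ∂P/∂x
u_g = −(3.5×10⁻³)/(−1.31×10⁻⁴ × 1.12) = 23.8 m/s;  v_g = (1.1×10⁻³)/(−1.31×10⁻⁴ × 1.12) = −7.49 m/s
|V_g| = √(u_g² + v_g²) = 25.0 m/s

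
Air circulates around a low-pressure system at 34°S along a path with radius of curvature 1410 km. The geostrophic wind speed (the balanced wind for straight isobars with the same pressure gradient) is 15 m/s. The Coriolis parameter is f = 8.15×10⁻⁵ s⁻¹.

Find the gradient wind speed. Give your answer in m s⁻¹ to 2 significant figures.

13 m s⁻¹

Around a low, centrifugal force acts outward with Coriolis, so pressure-gradient force balances both:
(1/ρ)|∂P/∂n| = fV + V²/R  →  V² + fR·V − fR·V_g = 0
With fR = 8.15×10⁻⁵ × 1410×10³ m = 115 m/s:
V = [−fR + √((fR)² + 4 fR V_g)]/2 = [−115 + √(115² + 4×115×15)]/2 = 13.4 m/s
Subgeostrophic (V < V_g = 15 m/s), as expected around a low.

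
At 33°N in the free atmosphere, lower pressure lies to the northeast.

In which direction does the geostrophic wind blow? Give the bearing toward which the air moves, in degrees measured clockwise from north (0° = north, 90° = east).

135°

The pressure-gradient force points toward the northeast (bearing 045°).
Geostrophic balance: in the Northern Hemisphere the Coriolis force deflects motion to the right, so the geostrophic wind blows 90° to the right of the pressure-gradient force (low pressure on the left).
Rotating 045° by 90° clockwise gives 135° — the wind blows toward the southeast.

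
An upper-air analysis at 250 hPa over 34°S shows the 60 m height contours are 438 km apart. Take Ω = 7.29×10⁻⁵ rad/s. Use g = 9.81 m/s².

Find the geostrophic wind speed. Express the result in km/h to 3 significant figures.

59.3 km/h

Coriolis parameter at 34°S:
f = 2Ω sin φ = 2 × 7.29×10⁻⁵ × sin 34° = 8.15×10⁻⁵ s⁻¹
Height gradient: |∂Z/∂n| = 60 m / 438000 m = 1.37×10⁻⁴
On a pressure surface, geostrophic balance gives V_g = (g/f)|∂Z/∂n|:
V_g = 9.81 × 1.37×10⁻⁴ / 8.15×10⁻⁵ = 16.5 m/s
Converting: 16.5 m/s × 3.6 = 59.3 km/h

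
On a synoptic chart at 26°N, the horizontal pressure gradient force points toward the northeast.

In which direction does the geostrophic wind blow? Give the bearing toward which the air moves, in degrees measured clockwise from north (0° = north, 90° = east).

135°

The pressure-gradient force points toward the northeast (bearing 045°).
Geostrophic balance: in the Northern Hemisphere the Coriolis force deflects motion to the right, so the geostrophic wind blows 90° to the right of the pressure-gradient force (low pressure on the left).
Rotating 045° by 90° clockwise gives 135° — the wind blows toward the southeast.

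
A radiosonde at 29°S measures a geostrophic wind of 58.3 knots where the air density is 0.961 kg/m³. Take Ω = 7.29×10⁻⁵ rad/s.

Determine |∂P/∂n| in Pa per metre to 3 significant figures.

Coriolis parameter at 29°S:
f = 2Ω sin φ = 2 × 7.29×10⁻⁵ × sin 29° = 7.07×10⁻⁵ s⁻¹
Wind speed in SI: 58.3 knots = 30.0 m/s
Geostrophic balance rearranged: |∂P/∂n| = f ρ V_g
|∂P/∂n| = 7.07×10⁻⁵ × 0.961 × 30.0 = 2.04×10⁻³ Pa/m

2.04×10⁻³ Pa/m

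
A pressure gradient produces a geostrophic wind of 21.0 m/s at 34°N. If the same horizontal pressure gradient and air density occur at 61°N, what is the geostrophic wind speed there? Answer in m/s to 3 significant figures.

13.4 m/s

With the same pressure gradient and density, V_g ∝ 1/f ∝ 1/sin φ.
V₂ = V₁ · sin φ₁ / sin φ₂ = 21.0 × sin 34° / sin 61°
V₂ = 21.0 × 0.5592/0.8746 = 13.4 m/s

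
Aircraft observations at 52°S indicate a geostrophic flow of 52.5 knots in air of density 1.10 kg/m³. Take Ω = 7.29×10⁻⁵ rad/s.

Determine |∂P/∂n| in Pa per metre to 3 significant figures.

3.41×10⁻³ Pa/m

Coriolis parameter at 52°S:
f = 2Ω sin φ = 2 × 7.29×10⁻⁵ × sin 52° = 1.15×10⁻⁴ s⁻¹
Wind speed in SI: 52.5 knots = 27.0 m/s
Geostrophic balance rearranged: |∂P/∂n| = f ρ V_g
|∂P/∂n| = 1.15×10⁻⁴ × 1.10 × 27.0 = 3.41×10⁻³ Pa/m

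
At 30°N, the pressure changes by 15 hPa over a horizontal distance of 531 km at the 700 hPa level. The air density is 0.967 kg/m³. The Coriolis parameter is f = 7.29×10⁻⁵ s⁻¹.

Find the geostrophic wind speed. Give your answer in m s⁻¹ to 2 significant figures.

40 m s⁻¹

Pressure gradient: |∂P/∂n| = 1500 Pa / 531000 m = 2.82×10⁻³ Pa/m
Geostrophic balance (pressure-gradient force = Coriolis force):
V_g = (1/(fρ)) |∂P/∂n| = 2.82×10⁻³ / (7.29×10⁻⁵ × 0.967) = 40.1 m/s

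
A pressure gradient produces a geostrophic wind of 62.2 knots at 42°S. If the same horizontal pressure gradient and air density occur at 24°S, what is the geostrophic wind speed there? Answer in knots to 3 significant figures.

With the same pressure gradient and density, V_g ∝ 1/f ∝ 1/sin φ.
V₂ = V₁ · sin φ₁ / sin φ₂ = 62.2 × sin 42° / sin 24°
V₂ = 62.2 × 0.6691/0.4067 = 102 knots

102 knots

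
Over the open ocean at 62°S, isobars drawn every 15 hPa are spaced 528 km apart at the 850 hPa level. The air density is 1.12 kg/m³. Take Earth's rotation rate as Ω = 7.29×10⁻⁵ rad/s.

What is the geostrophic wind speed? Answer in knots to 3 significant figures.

Coriolis parameter at 62°S:
f = 2Ω sin φ = 2 × 7.29×10⁻⁵ × sin 62° = 1.29×10⁻⁴ s⁻¹
Pressure gradient: |∂P/∂n| = 1500 Pa / 528000 m = 2.84×10⁻³ Pa/m
Geostrophic balance (pressure-gradient force = Coriolis force):
V_g = (1/(fρ)) |∂P/∂n| = 2.84×10⁻³ / (1.29×10⁻⁴ × 1.12) = 19.7 m/s
Converting: 19.7 m/s × 1.944 = 38.3 knots

38.3 knots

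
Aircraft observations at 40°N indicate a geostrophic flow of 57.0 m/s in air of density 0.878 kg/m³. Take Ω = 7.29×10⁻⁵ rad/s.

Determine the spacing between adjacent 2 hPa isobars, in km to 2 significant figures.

Coriolis parameter at 40°N:
f = 2Ω sin φ = 2 × 7.29×10⁻⁵ × sin 40° = 9.37×10⁻⁵ s⁻¹
Geostrophic balance rearranged: |∂P/∂n| = f ρ V_g
|∂P/∂n| = 9.37×10⁻⁵ × 0.878 × 57.0 = 4.69×10⁻³ Pa/m
Isobar spacing: Δn = ΔP/|∂P/∂n| = 200 Pa / 4.69×10⁻³ Pa/m = 42642 m ≈ 43 km

43 km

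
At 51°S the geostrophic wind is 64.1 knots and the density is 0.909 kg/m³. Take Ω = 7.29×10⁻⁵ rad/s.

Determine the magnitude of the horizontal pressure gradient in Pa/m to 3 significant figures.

3.40×10⁻³ Pa/m

Coriolis parameter at 51°S:
f = 2Ω sin φ = 2 × 7.29×10⁻⁵ × sin 51° = 1.13×10⁻⁴ s⁻¹
Wind speed in SI: 64.1 knots = 33.0 m/s
Geostrophic balance rearranged: |∂P/∂n| = f ρ V_g
|∂P/∂n| = 1.13×10⁻⁴ × 0.909 × 33.0 = 3.40×10⁻³ Pa/m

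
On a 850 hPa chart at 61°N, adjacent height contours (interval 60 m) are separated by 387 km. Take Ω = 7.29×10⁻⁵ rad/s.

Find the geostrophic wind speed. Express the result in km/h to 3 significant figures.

Coriolis parameter at 61°N:
f = 2Ω sin φ = 2 × 7.29×10⁻⁵ × sin 61° = 1.28×10⁻⁴ s⁻¹
Height gradient: |∂Z/∂n| = 60 m / 387000 m = 1.55×10⁻⁴
On a pressure surface, geostrophic balance gives V_g = (g/f)|∂Z/∂n|:
V_g = 9.81 × 1.55×10⁻⁴ / 1.28×10⁻⁴ = 11.9 m/s
Converting: 11.9 m/s × 3.6 = 42.9 km/h

42.9 km/h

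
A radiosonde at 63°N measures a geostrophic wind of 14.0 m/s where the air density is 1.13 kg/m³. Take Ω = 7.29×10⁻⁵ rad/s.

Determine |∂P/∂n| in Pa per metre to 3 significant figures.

Coriolis parameter at 63°N:
f = 2Ω sin φ = 2 × 7.29×10⁻⁵ × sin 63° = 1.30×10⁻⁴ s⁻¹
Geostrophic balance rearranged: |∂P/∂n| = f ρ V_g
|∂P/∂n| = 1.30×10⁻⁴ × 1.13 × 14.0 = 2.06×10⁻³ Pa/m

2.06×10⁻³ Pa/m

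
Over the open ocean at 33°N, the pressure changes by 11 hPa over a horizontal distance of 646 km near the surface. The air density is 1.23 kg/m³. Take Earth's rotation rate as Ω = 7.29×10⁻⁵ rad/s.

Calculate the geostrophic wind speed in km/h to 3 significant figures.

62.8 km/h

Coriolis parameter at 33°N:
f = 2Ω sin φ = 2 × 7.29×10⁻⁵ × sin 33° = 7.94×10⁻⁵ s⁻¹
Pressure gradient: |∂P/∂n| = 1100 Pa / 646000 m = 1.70×10⁻³ Pa/m
Geostrophic balance (pressure-gradient force = Coriolis force):
V_g = (1/(fρ)) |∂P/∂n| = 1.70×10⁻³ / (7.94×10⁻⁵ × 1.23) = 17.4 m/s
Converting: 17.4 m/s × 3.6 = 62.8 km/h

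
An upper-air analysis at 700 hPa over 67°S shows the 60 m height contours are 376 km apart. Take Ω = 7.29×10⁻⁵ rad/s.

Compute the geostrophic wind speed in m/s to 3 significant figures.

11.7 m/s

Coriolis parameter at 67°S:
f = 2Ω sin φ = 2 × 7.29×10⁻⁵ × sin 67° = 1.34×10⁻⁴ s⁻¹
Height gradient: |∂Z/∂n| = 60 m / 376000 m = 1.60×10⁻⁴
On a pressure surface, geostrophic balance gives V_g = (g/f)|∂Z/∂n|:
V_g = 9.81 × 1.60×10⁻⁴ / 1.34×10⁻⁴ = 11.7 m/s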